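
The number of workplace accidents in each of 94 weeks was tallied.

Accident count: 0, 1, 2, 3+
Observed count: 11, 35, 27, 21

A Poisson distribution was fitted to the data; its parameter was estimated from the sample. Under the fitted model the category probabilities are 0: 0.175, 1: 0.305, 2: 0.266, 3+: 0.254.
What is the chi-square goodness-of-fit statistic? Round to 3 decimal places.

3.709

Expected counts E_i = n·p_i: 94×0.175 = 16.45, 94×0.305 = 28.67, 94×0.266 = 25.004, 94×0.254 = 23.876.
cat         O        E   (O−E)²/E
0          11    16.45     1.8056
1          35    28.67     1.3976
2          27   25.004     0.1593
3+         21   23.876     0.3464
Sum = 3.709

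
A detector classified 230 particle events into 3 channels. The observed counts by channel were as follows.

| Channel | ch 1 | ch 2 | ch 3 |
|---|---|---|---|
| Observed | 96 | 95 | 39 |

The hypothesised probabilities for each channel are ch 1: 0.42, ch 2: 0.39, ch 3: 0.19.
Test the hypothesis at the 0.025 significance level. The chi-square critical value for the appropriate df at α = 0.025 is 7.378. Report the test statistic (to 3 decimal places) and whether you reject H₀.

0.822; do not reject

Expected counts E_i = n·p_i: 230×0.42 = 96.6, 230×0.39 = 89.7, 230×0.19 = 43.7.
ch 1: (96 − 96.6)²/96.6 = 0.36/96.6 = 0.0037
ch 2: (95 − 89.7)²/89.7 = 28.09/89.7 = 0.3132
ch 3: (39 − 43.7)²/43.7 = 22.09/43.7 = 0.5055
Sum = 0.822
df = 2. Since 0.822 < 7.378, we do not reject H₀.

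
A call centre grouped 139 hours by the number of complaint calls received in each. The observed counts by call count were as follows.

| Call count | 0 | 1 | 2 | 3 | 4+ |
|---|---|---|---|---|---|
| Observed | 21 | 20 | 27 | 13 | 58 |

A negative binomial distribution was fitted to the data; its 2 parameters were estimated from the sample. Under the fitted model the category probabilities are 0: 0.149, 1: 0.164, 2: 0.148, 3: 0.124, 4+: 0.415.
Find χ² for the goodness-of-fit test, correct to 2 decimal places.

3.40

Expected counts E_i = n·p_i: 139×0.149 = 20.711, 139×0.164 = 22.796, 139×0.148 = 20.572, 139×0.124 = 17.236, 139×0.415 = 57.685.
0: (21 − 20.711)²/20.711 = 0.083521/20.711 = 0.004
1: (20 − 22.796)²/22.796 = 7.817616/22.796 = 0.343
2: (27 − 20.572)²/20.572 = 41.319184/20.572 = 2.009
3: (13 − 17.236)²/17.236 = 17.943696/17.236 = 1.041
4+: (58 − 57.685)²/57.685 = 0.099225/57.685 = 0.002
Sum = 3.40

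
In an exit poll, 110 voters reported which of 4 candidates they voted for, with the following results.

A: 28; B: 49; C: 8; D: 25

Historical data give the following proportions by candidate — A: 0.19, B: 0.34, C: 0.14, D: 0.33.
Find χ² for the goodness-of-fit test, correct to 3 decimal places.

Expected counts E_i = n·p_i: 110×0.19 = 20.9, 110×0.34 = 37.4, 110×0.14 = 15.4, 110×0.33 = 36.3.
χ² = (28−20.9)²/20.9 + (49−37.4)²/37.4 + (8−15.4)²/15.4 + (25−36.3)²/36.3
   = 2.4120 + 3.5979 + 3.5558 + 3.5176
Sum = 13.083

13.083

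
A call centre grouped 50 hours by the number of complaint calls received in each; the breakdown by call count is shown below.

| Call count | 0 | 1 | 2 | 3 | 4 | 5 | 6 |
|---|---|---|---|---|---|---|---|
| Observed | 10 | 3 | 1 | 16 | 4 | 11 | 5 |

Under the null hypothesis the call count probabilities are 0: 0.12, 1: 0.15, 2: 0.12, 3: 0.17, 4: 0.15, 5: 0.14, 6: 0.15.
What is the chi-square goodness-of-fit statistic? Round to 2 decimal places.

Expected counts E_i = n·p_i: 50×0.12 = 6, 50×0.15 = 7.5, 50×0.12 = 6, 50×0.17 = 8.5, 50×0.15 = 7.5, 50×0.14 = 7, 50×0.15 = 7.5.
0: (10 − 6)²/6 = 16/6 = 2.667
1: (3 − 7.5)²/7.5 = 20.25/7.5 = 2.700
2: (1 − 6)²/6 = 25/6 = 4.167
3: (16 − 8.5)²/8.5 = 56.25/8.5 = 6.618
4: (4 − 7.5)²/7.5 = 12.25/7.5 = 1.633
5: (11 − 7)²/7 = 16/7 = 2.286
6: (5 − 7.5)²/7.5 = 6.25/7.5 = 0.833
Sum = 20.90

20.90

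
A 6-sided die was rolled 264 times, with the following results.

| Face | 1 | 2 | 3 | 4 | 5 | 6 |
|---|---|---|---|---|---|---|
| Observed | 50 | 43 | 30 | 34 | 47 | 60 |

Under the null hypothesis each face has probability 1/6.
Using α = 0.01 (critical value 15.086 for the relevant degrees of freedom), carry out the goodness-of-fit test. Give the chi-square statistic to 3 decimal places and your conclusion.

13.591; do not reject

Expected count for each of the 6 categories: 264/6 = 44.
cat         O        E   (O−E)²/E
1          50       44     0.8182
2          43       44     0.0227
3          30       44     4.4545
4          34       44     2.2727
5          47       44     0.2045
6          60       44     5.8182
Sum = 13.591
df = 5. Since 13.591 < 15.086, we do not reject H₀.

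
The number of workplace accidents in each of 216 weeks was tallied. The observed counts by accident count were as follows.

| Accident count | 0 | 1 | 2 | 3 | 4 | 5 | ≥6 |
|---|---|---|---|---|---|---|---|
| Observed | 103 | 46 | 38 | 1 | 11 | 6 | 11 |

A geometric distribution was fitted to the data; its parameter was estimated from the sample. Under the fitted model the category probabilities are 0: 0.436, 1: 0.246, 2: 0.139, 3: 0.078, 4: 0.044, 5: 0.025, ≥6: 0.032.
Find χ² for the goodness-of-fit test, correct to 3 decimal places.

21.531

Expected counts E_i = n·p_i: 216×0.436 = 94.176, 216×0.246 = 53.136, 216×0.139 = 30.024, 216×0.078 = 16.848, 216×0.044 = 9.504, 216×0.025 = 5.4, 216×0.032 = 6.912.
cat         O        E   (O−E)²/E
0         103   94.176     0.8268
1          46   53.136     0.9583
2          38   30.024     2.1189
3           1   16.848    14.9074
4          11    9.504     0.2355
5           6      5.4     0.0667
≥6         11    6.912     2.4178
Sum = 21.531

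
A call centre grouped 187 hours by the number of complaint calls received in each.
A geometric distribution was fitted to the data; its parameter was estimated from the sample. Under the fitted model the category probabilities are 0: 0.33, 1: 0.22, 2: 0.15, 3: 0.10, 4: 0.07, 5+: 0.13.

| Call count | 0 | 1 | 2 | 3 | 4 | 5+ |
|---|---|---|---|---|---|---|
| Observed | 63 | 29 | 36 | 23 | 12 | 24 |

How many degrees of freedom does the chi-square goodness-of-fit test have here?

4

There are k = 6 categories and 1 parameter estimated from the data, so df = 6 − 1 − 1 = 4.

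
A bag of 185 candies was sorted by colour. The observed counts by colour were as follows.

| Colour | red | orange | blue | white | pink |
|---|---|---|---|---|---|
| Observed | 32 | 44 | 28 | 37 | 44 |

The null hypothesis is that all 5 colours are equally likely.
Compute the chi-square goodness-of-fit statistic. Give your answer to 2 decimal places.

Expected count for each of the 5 categories: 185/5 = 37.
red: (32 − 37)²/37 = 25/37 = 0.676
orange: (44 − 37)²/37 = 49/37 = 1.324
blue: (28 − 37)²/37 = 81/37 = 2.189
white: (37 − 37)²/37 = 0/37 = 0.000
pink: (44 − 37)²/37 = 49/37 = 1.324
Sum = 5.51

5.51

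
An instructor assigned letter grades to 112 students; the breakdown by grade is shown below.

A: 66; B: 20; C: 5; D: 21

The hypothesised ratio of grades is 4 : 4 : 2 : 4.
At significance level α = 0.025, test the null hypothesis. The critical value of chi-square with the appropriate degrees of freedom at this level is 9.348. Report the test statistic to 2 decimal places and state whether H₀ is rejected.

Ratio total = 14. Expected counts: 112×4/14 = 32, 112×4/14 = 32, 112×2/14 = 16, 112×4/14 = 32.
A: (66 − 32)²/32 = 1156/32 = 36.125
B: (20 − 32)²/32 = 144/32 = 4.500
C: (5 − 16)²/16 = 121/16 = 7.563
D: (21 − 32)²/32 = 121/32 = 3.781
Sum = 51.97
df = 3. Since 51.97 > 9.348, we reject H₀.

51.97; reject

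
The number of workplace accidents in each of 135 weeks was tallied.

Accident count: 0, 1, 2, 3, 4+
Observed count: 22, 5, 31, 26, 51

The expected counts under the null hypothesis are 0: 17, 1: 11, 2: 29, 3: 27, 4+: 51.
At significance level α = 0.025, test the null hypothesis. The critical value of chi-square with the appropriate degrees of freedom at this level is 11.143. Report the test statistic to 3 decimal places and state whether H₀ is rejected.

χ² = (22−17)²/17 + (5−11)²/11 + (31−29)²/29 + (26−27)²/27 + (51−51)²/51
   = 1.4706 + 3.2727 + 0.1379 + 0.0370 + 0.0000
Sum = 4.918
df = 4. Since 4.918 < 11.143, we do not reject H₀.

4.918; do not reject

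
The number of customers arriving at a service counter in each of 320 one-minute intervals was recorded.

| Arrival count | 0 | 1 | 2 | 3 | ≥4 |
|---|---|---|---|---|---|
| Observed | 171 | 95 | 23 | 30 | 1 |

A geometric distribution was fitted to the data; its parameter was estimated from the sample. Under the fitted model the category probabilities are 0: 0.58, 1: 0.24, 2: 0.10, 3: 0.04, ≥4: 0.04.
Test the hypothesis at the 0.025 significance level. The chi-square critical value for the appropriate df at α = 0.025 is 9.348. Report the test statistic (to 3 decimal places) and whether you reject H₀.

Expected counts E_i = n·p_i: 320×0.58 = 185.6, 320×0.24 = 76.8, 320×0.10 = 32, 320×0.04 = 12.8, 320×0.04 = 12.8.
0: (171 − 185.6)²/185.6 = 213.16/185.6 = 1.1485
1: (95 − 76.8)²/76.8 = 331.24/76.8 = 4.3130
2: (23 − 32)²/32 = 81/32 = 2.5313
3: (30 − 12.8)²/12.8 = 295.84/12.8 = 23.1125
≥4: (1 − 12.8)²/12.8 = 139.24/12.8 = 10.8781
Sum = 41.983
df = 3. Since 41.983 > 9.348, we reject H₀.

41.983; reject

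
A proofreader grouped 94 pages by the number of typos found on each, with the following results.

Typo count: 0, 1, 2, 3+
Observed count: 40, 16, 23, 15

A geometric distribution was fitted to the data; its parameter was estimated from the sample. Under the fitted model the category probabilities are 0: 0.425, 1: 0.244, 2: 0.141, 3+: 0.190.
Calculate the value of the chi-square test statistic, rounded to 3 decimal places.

9.722

Expected counts E_i = n·p_i: 94×0.425 = 39.95, 94×0.244 = 22.936, 94×0.141 = 13.254, 94×0.190 = 17.86.
cat         O        E   (O−E)²/E
0          40    39.95     0.0001
1          16   22.936     2.0975
2          23   13.254     7.1665
3+         15    17.86     0.4580
Sum = 9.722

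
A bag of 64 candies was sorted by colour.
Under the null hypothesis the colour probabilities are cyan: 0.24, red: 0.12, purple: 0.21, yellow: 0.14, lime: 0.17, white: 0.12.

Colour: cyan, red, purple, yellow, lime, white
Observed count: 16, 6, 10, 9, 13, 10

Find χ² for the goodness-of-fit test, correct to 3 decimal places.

2.389

Expected counts E_i = n·p_i: 64×0.24 = 15.36, 64×0.12 = 7.68, 64×0.21 = 13.44, 64×0.14 = 8.96, 64×0.17 = 10.88, 64×0.12 = 7.68.
χ² = (16−15.36)²/15.36 + (6−7.68)²/7.68 + (10−13.44)²/13.44 + (9−8.96)²/8.96 + (13−10.88)²/10.88 + (10−7.68)²/7.68
   = 0.0267 + 0.3675 + 0.8805 + 0.0002 + 0.4131 + 0.7008
Sum = 2.389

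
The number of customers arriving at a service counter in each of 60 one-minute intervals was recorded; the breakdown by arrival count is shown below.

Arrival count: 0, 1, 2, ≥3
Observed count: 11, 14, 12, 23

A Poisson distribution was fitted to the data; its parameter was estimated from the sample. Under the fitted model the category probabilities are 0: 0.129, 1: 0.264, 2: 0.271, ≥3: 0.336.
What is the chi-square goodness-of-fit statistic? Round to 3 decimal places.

3.103

Expected counts E_i = n·p_i: 60×0.129 = 7.74, 60×0.264 = 15.84, 60×0.271 = 16.26, 60×0.336 = 20.16.
0: (11 − 7.74)²/7.74 = 10.6276/7.74 = 1.3731
1: (14 − 15.84)²/15.84 = 3.3856/15.84 = 0.2137
2: (12 − 16.26)²/16.26 = 18.1476/16.26 = 1.1161
≥3: (23 − 20.16)²/20.16 = 8.0656/20.16 = 0.4001
Sum = 3.103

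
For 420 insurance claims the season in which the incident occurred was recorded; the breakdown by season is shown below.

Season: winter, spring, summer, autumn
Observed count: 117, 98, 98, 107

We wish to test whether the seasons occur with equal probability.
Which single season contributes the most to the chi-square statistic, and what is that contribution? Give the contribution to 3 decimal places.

winter, 1.371

Expected count for each of the 4 categories: 420/4 = 105.
χ² = (117−105)²/105 + (98−105)²/105 + (98−105)²/105 + (107−105)²/105
   = 1.3714 + 0.4667 + 0.4667 + 0.0381
The largest term is for winter: 1.371.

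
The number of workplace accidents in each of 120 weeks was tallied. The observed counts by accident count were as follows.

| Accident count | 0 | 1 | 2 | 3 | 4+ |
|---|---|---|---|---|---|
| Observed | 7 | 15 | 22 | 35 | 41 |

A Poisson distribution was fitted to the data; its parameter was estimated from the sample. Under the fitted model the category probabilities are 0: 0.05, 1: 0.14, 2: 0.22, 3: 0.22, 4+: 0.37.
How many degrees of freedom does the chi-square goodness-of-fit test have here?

3

There are k = 5 categories and 1 parameter estimated from the data, so df = 5 − 1 − 1 = 3.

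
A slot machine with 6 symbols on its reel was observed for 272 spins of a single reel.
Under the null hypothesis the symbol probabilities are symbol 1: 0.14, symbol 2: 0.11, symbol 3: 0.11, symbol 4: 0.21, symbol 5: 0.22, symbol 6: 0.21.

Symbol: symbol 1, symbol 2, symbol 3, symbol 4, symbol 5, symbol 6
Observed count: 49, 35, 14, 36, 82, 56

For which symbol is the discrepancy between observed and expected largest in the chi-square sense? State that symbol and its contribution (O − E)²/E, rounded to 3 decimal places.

symbol 3, 8.471

Expected counts E_i = n·p_i: 272×0.14 = 38.08, 272×0.11 = 29.92, 272×0.11 = 29.92, 272×0.21 = 57.12, 272×0.22 = 59.84, 272×0.21 = 57.12.
cat           O        E   (O−E)²/E
symbol 1     49    38.08     3.1315
symbol 2     35    29.92     0.8625
symbol 3     14    29.92     8.4708
symbol 4     36    57.12     7.8091
symbol 5     82    59.84     8.2063
symbol 6     56    57.12     0.0220
The largest term is for symbol 3: 8.471.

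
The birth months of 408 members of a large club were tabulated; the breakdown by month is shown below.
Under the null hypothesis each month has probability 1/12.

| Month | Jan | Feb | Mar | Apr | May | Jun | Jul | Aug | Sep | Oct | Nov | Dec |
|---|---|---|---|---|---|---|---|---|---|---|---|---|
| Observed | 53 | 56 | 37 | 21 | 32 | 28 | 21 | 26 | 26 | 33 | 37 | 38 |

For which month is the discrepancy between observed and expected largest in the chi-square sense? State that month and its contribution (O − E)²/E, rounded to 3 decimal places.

Expected count for each of the 12 categories: 408/12 = 34.
cat         O        E   (O−E)²/E
Jan        53       34    10.6176
Feb        56       34    14.2353
Mar        37       34     0.2647
Apr        21       34     4.9706
May        32       34     0.1176
Jun        28       34     1.0588
Jul        21       34     4.9706
Aug        26       34     1.8824
Sep        26       34     1.8824
Oct        33       34     0.0294
Nov        37       34     0.2647
Dec        38       34     0.4706
The largest term is for Feb: 14.235.

Feb, 14.235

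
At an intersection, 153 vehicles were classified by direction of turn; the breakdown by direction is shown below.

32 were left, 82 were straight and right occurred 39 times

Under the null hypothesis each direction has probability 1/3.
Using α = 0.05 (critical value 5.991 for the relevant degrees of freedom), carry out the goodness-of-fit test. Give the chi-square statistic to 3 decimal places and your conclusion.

Expected count for each of the 3 categories: 153/3 = 51.
χ² = (32−51)²/51 + (82−51)²/51 + (39−51)²/51
   = 7.0784 + 18.8431 + 2.8235
Sum = 28.745
df = 2. Since 28.745 > 5.991, we reject H₀.

28.745; reject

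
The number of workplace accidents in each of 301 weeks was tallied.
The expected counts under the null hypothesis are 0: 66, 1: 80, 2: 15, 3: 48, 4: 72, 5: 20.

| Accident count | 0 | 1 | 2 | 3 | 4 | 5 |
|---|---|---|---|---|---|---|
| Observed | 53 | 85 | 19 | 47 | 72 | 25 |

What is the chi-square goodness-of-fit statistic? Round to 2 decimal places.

5.21

0: (53 − 66)²/66 = 169/66 = 2.561
1: (85 − 80)²/80 = 25/80 = 0.313
2: (19 − 15)²/15 = 16/15 = 1.067
3: (47 − 48)²/48 = 1/48 = 0.021
4: (72 − 72)²/72 = 0/72 = 0.000
5: (25 − 20)²/20 = 25/20 = 1.250
Sum = 5.21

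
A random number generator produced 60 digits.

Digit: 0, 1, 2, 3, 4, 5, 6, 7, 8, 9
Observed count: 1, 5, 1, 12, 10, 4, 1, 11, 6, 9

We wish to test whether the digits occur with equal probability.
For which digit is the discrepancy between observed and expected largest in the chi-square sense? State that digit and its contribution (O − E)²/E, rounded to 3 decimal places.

Expected count for each of the 10 categories: 60/10 = 6.
χ² = (1−6)²/6 + (5−6)²/6 + (1−6)²/6 + (12−6)²/6 + (10−6)²/6 + (4−6)²/6 + (1−6)²/6 + (11−6)²/6 + (6−6)²/6 + (9−6)²/6
   = 4.1667 + 0.1667 + 4.1667 + 6.0000 + 2.6667 + 0.6667 + 4.1667 + 4.1667 + 0.0000 + 1.5000
The largest term is for 3: 6.000.

3, 6.000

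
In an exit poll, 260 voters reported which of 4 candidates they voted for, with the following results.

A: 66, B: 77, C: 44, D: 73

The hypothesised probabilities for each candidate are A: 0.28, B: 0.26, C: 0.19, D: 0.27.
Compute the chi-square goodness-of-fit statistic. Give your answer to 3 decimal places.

2.644

Expected counts E_i = n·p_i: 260×0.28 = 72.8, 260×0.26 = 67.6, 260×0.19 = 49.4, 260×0.27 = 70.2.
A: (66 − 72.8)²/72.8 = 46.24/72.8 = 0.6352
B: (77 − 67.6)²/67.6 = 88.36/67.6 = 1.3071
C: (44 − 49.4)²/49.4 = 29.16/49.4 = 0.5903
D: (73 − 70.2)²/70.2 = 7.84/70.2 = 0.1117
Sum = 2.644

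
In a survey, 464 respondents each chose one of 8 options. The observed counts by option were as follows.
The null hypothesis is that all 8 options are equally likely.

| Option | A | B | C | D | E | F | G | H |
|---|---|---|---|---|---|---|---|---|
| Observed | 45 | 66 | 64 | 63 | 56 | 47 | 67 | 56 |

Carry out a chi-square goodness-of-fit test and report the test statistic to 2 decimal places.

8.69

Under H₀ each category has probability 1/8, so each expected count is 464/8 = 58.
χ² = (45−58)²/58 + (66−58)²/58 + (64−58)²/58 + (63−58)²/58 + (56−58)²/58 + (47−58)²/58 + (67−58)²/58 + (56−58)²/58
   = 2.914 + 1.103 + 0.621 + 0.431 + 0.069 + 2.086 + 1.397 + 0.069
Sum = 8.69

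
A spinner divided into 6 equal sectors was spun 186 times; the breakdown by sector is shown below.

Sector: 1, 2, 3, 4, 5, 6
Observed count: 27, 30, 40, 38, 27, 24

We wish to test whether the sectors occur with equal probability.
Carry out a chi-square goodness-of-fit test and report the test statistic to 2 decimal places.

6.84

Expected count for each of the 6 categories: 186/6 = 31.
1: (27 − 31)²/31 = 16/31 = 0.516
2: (30 − 31)²/31 = 1/31 = 0.032
3: (40 − 31)²/31 = 81/31 = 2.613
4: (38 − 31)²/31 = 49/31 = 1.581
5: (27 − 31)²/31 = 16/31 = 0.516
6: (24 − 31)²/31 = 49/31 = 1.581
Sum = 6.84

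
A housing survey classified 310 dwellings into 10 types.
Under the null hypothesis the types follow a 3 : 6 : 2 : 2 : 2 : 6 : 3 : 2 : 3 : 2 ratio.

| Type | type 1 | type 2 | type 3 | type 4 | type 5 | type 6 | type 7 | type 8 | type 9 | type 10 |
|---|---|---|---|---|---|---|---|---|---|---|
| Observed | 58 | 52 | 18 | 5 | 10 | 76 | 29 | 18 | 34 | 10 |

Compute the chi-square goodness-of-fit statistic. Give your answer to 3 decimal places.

53.683

Ratio total = 31. Expected counts: 310×3/31 = 30, 310×6/31 = 60, 310×2/31 = 20, 310×2/31 = 20, 310×2/31 = 20, 310×6/31 = 60, 310×3/31 = 30, 310×2/31 = 20, 310×3/31 = 30, 310×2/31 = 20.
χ² = (58−30)²/30 + (52−60)²/60 + (18−20)²/20 + (5−20)²/20 + (10−20)²/20 + (76−60)²/60 + (29−30)²/30 + (18−20)²/20 + (34−30)²/30 + (10−20)²/20
   = 26.1333 + 1.0667 + 0.2000 + 11.2500 + 5.0000 + 4.2667 + 0.0333 + 0.2000 + 0.5333 + 5.0000
Sum = 53.683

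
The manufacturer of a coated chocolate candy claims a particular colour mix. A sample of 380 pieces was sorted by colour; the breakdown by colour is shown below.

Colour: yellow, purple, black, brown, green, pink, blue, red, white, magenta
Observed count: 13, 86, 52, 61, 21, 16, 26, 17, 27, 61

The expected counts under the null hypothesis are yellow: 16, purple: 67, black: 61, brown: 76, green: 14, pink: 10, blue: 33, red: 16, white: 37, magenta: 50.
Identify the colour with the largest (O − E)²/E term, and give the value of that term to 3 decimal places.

χ² = (13−16)²/16 + (86−67)²/67 + (52−61)²/61 + (61−76)²/76 + (21−14)²/14 + (16−10)²/10 + (26−33)²/33 + (17−16)²/16 + (27−37)²/37 + (61−50)²/50
   = 0.5625 + 5.3881 + 1.3279 + 2.9605 + 3.5000 + 3.6000 + 1.4848 + 0.0625 + 2.7027 + 2.4200
The largest term is for purple: 5.388.

purple, 5.388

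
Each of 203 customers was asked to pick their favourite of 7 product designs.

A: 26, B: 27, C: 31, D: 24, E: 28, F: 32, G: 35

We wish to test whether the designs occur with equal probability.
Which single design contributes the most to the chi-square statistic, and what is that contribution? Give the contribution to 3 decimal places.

G, 1.241

Expected count for each of the 7 categories: 203/7 = 29.
A: (26 − 29)²/29 = 9/29 = 0.3103
B: (27 − 29)²/29 = 4/29 = 0.1379
C: (31 − 29)²/29 = 4/29 = 0.1379
D: (24 − 29)²/29 = 25/29 = 0.8621
E: (28 − 29)²/29 = 1/29 = 0.0345
F: (32 − 29)²/29 = 9/29 = 0.3103
G: (35 − 29)²/29 = 36/29 = 1.2414
The largest term is for G: 1.241.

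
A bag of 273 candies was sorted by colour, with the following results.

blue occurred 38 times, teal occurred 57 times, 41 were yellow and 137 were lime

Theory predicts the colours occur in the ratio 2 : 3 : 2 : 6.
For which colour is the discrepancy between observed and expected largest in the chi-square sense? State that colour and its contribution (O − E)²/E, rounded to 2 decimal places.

lime, 0.96

Ratio total = 13. Expected counts: 273×2/13 = 42, 273×3/13 = 63, 273×2/13 = 42, 273×6/13 = 126.
cat         O        E   (O−E)²/E
blue       38       42      0.381
teal       57       63      0.571
yellow     41       42      0.024
lime      137      126      0.960
The largest term is for lime: 0.96.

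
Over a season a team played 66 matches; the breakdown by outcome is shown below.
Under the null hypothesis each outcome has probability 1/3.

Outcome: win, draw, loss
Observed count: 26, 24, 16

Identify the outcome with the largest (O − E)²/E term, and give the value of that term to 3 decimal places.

Under H₀ each category has probability 1/3, so each expected count is 66/3 = 22.
cat         O        E   (O−E)²/E
win        26       22     0.7273
draw       24       22     0.1818
loss       16       22     1.6364
The largest term is for loss: 1.636.

loss, 1.636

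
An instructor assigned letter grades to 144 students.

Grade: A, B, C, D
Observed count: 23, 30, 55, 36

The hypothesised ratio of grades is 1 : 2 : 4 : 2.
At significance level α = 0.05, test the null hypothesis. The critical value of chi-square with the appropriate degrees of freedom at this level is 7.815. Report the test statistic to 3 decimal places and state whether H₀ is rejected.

4.953; do not reject

Ratio total = 9. Expected counts: 144×1/9 = 16, 144×2/9 = 32, 144×4/9 = 64, 144×2/9 = 32.
χ² = (23−16)²/16 + (30−32)²/32 + (55−64)²/64 + (36−32)²/32
   = 3.0625 + 0.1250 + 1.2656 + 0.5000
Sum = 4.953
df = 3. Since 4.953 < 7.815, we do not reject H₀.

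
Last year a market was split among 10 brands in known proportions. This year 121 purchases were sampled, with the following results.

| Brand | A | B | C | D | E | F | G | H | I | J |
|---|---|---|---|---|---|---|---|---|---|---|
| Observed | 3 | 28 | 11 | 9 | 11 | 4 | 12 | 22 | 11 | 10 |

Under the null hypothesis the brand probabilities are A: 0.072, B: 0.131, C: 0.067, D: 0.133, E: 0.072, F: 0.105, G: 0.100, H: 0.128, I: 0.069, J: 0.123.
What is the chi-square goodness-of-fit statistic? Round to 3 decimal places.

28.963

Expected counts E_i = n·p_i: 121×0.072 = 8.712, 121×0.131 = 15.851, 121×0.067 = 8.107, 121×0.133 = 16.093, 121×0.072 = 8.712, 121×0.105 = 12.705, 121×0.100 = 12.1, 121×0.128 = 15.488, 121×0.069 = 8.349, 121×0.123 = 14.883.
cat         O        E   (O−E)²/E
A           3    8.712     3.7451
B          28   15.851     9.3116
C          11    8.107     1.0324
D           9   16.093     3.1262
E          11    8.712     0.6009
F           4   12.705     5.9643
G          12     12.1     0.0008
H          22   15.488     2.7380
I          11    8.349     0.8418
J          10   14.883     1.6021
Sum = 28.963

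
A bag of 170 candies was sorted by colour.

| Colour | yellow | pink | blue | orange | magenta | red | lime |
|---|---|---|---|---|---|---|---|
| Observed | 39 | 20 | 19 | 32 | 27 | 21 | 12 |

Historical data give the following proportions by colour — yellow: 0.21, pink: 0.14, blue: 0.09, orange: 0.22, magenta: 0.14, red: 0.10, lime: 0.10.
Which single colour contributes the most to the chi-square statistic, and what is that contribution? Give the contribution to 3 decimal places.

Expected counts E_i = n·p_i: 170×0.21 = 35.7, 170×0.14 = 23.8, 170×0.09 = 15.3, 170×0.22 = 37.4, 170×0.14 = 23.8, 170×0.10 = 17, 170×0.10 = 17.
χ² = (39−35.7)²/35.7 + (20−23.8)²/23.8 + (19−15.3)²/15.3 + (32−37.4)²/37.4 + (27−23.8)²/23.8 + (21−17)²/17 + (12−17)²/17
   = 0.3050 + 0.6067 + 0.8948 + 0.7797 + 0.4303 + 0.9412 + 1.4706
The largest term is for lime: 1.471.

lime, 1.471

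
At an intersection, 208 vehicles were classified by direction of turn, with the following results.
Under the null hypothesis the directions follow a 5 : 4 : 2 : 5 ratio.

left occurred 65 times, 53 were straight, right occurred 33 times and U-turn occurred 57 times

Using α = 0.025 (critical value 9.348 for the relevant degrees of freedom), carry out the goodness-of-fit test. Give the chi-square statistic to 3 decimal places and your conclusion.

Ratio total = 16. Expected counts: 208×5/16 = 65, 208×4/16 = 52, 208×2/16 = 26, 208×5/16 = 65.
cat           O        E   (O−E)²/E
left         65       65     0.0000
straight     53       52     0.0192
right        33       26     1.8846
U-turn       57       65     0.9846
Sum = 2.888
df = 3. Since 2.888 < 9.348, we do not reject H₀.

2.888; do not reject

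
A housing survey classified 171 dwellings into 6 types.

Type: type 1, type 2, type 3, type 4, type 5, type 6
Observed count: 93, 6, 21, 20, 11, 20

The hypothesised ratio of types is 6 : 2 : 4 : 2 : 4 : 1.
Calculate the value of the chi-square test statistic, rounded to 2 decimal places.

Ratio total = 19. Expected counts: 171×6/19 = 54, 171×2/19 = 18, 171×4/19 = 36, 171×2/19 = 18, 171×4/19 = 36, 171×1/19 = 9.
cat         O        E   (O−E)²/E
type 1     93       54     28.167
type 2      6       18      8.000
type 3     21       36      6.250
type 4     20       18      0.222
type 5     11       36     17.361
type 6     20        9     13.444
Sum = 73.44

73.44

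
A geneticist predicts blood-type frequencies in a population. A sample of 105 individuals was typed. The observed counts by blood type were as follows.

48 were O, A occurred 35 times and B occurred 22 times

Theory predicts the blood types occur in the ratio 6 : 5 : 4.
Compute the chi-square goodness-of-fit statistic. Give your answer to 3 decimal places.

Ratio total = 15. Expected counts: 105×6/15 = 42, 105×5/15 = 35, 105×4/15 = 28.
χ² = (48−42)²/42 + (35−35)²/35 + (22−28)²/28
   = 0.8571 + 0.0000 + 1.2857
Sum = 2.143

2.143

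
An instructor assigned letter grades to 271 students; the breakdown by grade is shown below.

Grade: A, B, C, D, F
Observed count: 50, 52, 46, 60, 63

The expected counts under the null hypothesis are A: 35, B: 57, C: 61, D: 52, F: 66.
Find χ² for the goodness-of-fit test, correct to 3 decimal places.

11.923

χ² = (50−35)²/35 + (52−57)²/57 + (46−61)²/61 + (60−52)²/52 + (63−66)²/66
   = 6.4286 + 0.4386 + 3.6885 + 1.2308 + 0.1364
Sum = 11.923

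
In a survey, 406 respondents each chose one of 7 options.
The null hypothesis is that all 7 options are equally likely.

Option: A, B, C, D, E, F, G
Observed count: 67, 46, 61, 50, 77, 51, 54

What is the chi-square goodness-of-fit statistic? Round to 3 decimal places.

12.483

Expected count for each of the 7 categories: 406/7 = 58.
cat         O        E   (O−E)²/E
A          67       58     1.3966
B          46       58     2.4828
C          61       58     0.1552
D          50       58     1.1034
E          77       58     6.2241
F          51       58     0.8448
G          54       58     0.2759
Sum = 12.483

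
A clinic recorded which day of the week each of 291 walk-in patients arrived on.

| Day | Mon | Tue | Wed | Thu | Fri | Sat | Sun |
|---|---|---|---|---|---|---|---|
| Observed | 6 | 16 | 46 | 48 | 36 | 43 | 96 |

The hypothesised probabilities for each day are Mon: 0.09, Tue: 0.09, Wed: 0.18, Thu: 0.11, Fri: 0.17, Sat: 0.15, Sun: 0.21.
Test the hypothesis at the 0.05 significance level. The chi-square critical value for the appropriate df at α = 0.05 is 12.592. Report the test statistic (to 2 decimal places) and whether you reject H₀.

51.89; reject

Expected counts E_i = n·p_i: 291×0.09 = 26.19, 291×0.09 = 26.19, 291×0.18 = 52.38, 291×0.11 = 32.01, 291×0.17 = 49.47, 291×0.15 = 43.65, 291×0.21 = 61.11.
Mon: (6 − 26.19)²/26.19 = 407.6361/26.19 = 15.565
Tue: (16 − 26.19)²/26.19 = 103.8361/26.19 = 3.965
Wed: (46 − 52.38)²/52.38 = 40.7044/52.38 = 0.777
Thu: (48 − 32.01)²/32.01 = 255.6801/32.01 = 7.988
Fri: (36 − 49.47)²/49.47 = 181.4409/49.47 = 3.668
Sat: (43 − 43.65)²/43.65 = 0.4225/43.65 = 0.010
Sun: (96 − 61.11)²/61.11 = 1217.3121/61.11 = 19.920
Sum = 51.89
df = 6. Since 51.89 > 12.592, we reject H₀.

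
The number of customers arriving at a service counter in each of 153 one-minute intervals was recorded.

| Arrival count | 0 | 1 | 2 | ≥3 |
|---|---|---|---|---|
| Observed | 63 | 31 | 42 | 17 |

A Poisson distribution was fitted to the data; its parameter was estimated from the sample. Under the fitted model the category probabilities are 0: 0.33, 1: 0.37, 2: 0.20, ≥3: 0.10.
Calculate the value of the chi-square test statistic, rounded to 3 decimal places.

19.121

Expected counts E_i = n·p_i: 153×0.33 = 50.49, 153×0.37 = 56.61, 153×0.20 = 30.6, 153×0.10 = 15.3.
χ² = (63−50.49)²/50.49 + (31−56.61)²/56.61 + (42−30.6)²/30.6 + (17−15.3)²/15.3
   = 3.0996 + 11.5858 + 4.2471 + 0.1889
Sum = 19.121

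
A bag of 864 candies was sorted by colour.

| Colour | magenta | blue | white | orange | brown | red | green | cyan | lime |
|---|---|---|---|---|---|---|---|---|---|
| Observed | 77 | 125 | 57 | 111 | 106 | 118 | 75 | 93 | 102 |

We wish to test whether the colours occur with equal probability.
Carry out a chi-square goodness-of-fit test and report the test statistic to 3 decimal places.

41.854

Expected count for each of the 9 categories: 864/9 = 96.
cat          O        E   (O−E)²/E
magenta     77       96     3.7604
blue       125       96     8.7604
white       57       96    15.8438
orange     111       96     2.3438
brown      106       96     1.0417
red        118       96     5.0417
green       75       96     4.5938
cyan        93       96     0.0938
lime       102       96     0.3750
Sum = 41.854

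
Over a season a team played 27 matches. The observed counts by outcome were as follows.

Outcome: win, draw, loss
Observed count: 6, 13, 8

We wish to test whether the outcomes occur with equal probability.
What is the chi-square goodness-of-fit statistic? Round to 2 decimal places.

Under H₀ each category has probability 1/3, so each expected count is 27/3 = 9.
χ² = (6−9)²/9 + (13−9)²/9 + (8−9)²/9
   = 1.000 + 1.778 + 0.111
Sum = 2.89

2.89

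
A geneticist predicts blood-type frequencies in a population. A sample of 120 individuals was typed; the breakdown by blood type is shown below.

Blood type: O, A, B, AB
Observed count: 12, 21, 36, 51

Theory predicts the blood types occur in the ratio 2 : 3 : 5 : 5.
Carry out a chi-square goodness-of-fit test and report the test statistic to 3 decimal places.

Ratio total = 15. Expected counts: 120×2/15 = 16, 120×3/15 = 24, 120×5/15 = 40, 120×5/15 = 40.
χ² = (12−16)²/16 + (21−24)²/24 + (36−40)²/40 + (51−40)²/40
   = 1.0000 + 0.3750 + 0.4000 + 3.0250
Sum = 4.800

4.800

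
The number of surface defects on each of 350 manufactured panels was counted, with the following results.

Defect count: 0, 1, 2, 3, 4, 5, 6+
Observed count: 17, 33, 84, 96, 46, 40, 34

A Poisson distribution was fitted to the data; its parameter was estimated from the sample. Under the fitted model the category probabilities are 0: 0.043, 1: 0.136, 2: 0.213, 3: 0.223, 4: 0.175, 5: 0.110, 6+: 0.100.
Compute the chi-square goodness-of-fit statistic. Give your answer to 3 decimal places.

13.941

Expected counts E_i = n·p_i: 350×0.043 = 15.05, 350×0.136 = 47.6, 350×0.213 = 74.55, 350×0.223 = 78.05, 350×0.175 = 61.25, 350×0.110 = 38.5, 350×0.100 = 35.
χ² = (17−15.05)²/15.05 + (33−47.6)²/47.6 + (84−74.55)²/74.55 + (96−78.05)²/78.05 + (46−61.25)²/61.25 + (40−38.5)²/38.5 + (34−35)²/35
   = 0.2527 + 4.4782 + 1.1979 + 4.1282 + 3.7969 + 0.0584 + 0.0286
Sum = 13.941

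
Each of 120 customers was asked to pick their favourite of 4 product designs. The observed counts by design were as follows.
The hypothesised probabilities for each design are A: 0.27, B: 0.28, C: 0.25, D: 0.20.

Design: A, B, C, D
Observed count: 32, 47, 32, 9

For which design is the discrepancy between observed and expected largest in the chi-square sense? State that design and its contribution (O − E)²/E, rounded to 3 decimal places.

Expected counts E_i = n·p_i: 120×0.27 = 32.4, 120×0.28 = 33.6, 120×0.25 = 30, 120×0.20 = 24.
cat         O        E   (O−E)²/E
A          32     32.4     0.0049
B          47     33.6     5.3440
C          32       30     0.1333
D           9       24     9.3750
The largest term is for D: 9.375.

D, 9.375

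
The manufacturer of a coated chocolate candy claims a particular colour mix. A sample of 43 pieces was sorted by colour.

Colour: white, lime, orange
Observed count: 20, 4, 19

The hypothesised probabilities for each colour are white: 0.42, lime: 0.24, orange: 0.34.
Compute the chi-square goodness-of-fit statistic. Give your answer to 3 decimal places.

Expected counts E_i = n·p_i: 43×0.42 = 18.06, 43×0.24 = 10.32, 43×0.34 = 14.62.
white: (20 − 18.06)²/18.06 = 3.7636/18.06 = 0.2084
lime: (4 − 10.32)²/10.32 = 39.9424/10.32 = 3.8704
orange: (19 − 14.62)²/14.62 = 19.1844/14.62 = 1.3122
Sum = 5.391

5.391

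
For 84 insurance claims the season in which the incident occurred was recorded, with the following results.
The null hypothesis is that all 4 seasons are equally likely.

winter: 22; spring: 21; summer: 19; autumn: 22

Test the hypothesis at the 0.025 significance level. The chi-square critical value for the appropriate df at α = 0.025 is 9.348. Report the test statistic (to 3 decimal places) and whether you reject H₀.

0.286; do not reject

Under H₀ each category has probability 1/4, so each expected count is 84/4 = 21.
χ² = (22−21)²/21 + (21−21)²/21 + (19−21)²/21 + (22−21)²/21
   = 0.0476 + 0.0000 + 0.1905 + 0.0476
Sum = 0.286
df = 3. Since 0.286 < 9.348, we do not reject H₀.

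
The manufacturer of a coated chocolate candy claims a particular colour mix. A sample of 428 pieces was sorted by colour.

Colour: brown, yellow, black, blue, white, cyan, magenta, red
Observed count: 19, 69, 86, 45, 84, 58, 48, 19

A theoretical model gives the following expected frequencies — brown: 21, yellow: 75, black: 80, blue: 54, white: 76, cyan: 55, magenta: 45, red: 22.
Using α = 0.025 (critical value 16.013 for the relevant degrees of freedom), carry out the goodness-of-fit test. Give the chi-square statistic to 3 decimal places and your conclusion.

4.235; do not reject

cat          O        E   (O−E)²/E
brown       19       21     0.1905
yellow      69       75     0.4800
black       86       80     0.4500
blue        45       54     1.5000
white       84       76     0.8421
cyan        58       55     0.1636
magenta     48       45     0.2000
red         19       22     0.4091
Sum = 4.235
df = 7. Since 4.235 < 16.013, we do not reject H₀.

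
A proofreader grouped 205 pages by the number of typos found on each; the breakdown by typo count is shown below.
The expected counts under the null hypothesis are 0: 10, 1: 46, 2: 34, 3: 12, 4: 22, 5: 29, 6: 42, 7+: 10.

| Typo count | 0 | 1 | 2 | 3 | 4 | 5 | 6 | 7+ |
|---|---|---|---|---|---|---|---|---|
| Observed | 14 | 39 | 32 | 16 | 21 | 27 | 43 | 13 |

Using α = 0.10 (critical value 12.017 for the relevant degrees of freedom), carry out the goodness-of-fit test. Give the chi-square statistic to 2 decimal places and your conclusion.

5.22; do not reject

cat         O        E   (O−E)²/E
0          14       10      1.600
1          39       46      1.065
2          32       34      0.118
3          16       12      1.333
4          21       22      0.045
5          27       29      0.138
6          43       42      0.024
7+         13       10      0.900
Sum = 5.22
df = 7. Since 5.22 < 12.017, we do not reject H₀.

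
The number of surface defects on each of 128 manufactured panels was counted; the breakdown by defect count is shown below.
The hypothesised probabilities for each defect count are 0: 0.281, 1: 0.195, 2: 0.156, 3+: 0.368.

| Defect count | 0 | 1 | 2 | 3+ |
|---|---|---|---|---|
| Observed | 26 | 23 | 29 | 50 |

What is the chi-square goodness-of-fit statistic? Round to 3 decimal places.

7.180

Expected counts E_i = n·p_i: 128×0.281 = 35.968, 128×0.195 = 24.96, 128×0.156 = 19.968, 128×0.368 = 47.104.
cat         O        E   (O−E)²/E
0          26   35.968     2.7625
1          23    24.96     0.1539
2          29   19.968     4.0854
3+         50   47.104     0.1780
Sum = 7.180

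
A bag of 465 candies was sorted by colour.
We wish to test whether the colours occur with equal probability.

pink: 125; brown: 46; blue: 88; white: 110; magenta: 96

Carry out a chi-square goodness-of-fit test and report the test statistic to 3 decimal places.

38.237

Expected count for each of the 5 categories: 465/5 = 93.
χ² = (125−93)²/93 + (46−93)²/93 + (88−93)²/93 + (110−93)²/93 + (96−93)²/93
   = 11.0108 + 23.7527 + 0.2688 + 3.1075 + 0.0968
Sum = 38.237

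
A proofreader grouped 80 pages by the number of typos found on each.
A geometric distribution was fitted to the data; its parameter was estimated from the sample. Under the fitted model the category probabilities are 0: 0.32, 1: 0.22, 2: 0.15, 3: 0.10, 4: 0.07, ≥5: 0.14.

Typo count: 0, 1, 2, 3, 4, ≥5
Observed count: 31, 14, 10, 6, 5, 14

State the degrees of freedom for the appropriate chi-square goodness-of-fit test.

There are k = 6 categories and 1 parameter estimated from the data, so df = 6 − 1 − 1 = 4.

4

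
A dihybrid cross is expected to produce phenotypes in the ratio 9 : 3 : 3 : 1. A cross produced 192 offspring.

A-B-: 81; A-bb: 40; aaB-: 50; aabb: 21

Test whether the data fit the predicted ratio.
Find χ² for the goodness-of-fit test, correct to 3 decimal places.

19.389

Ratio total = 16. Expected counts: 192×9/16 = 108, 192×3/16 = 36, 192×3/16 = 36, 192×1/16 = 12.
χ² = (81−108)²/108 + (40−36)²/36 + (50−36)²/36 + (21−12)²/12
   = 6.7500 + 0.4444 + 5.4444 + 6.7500
Sum = 19.389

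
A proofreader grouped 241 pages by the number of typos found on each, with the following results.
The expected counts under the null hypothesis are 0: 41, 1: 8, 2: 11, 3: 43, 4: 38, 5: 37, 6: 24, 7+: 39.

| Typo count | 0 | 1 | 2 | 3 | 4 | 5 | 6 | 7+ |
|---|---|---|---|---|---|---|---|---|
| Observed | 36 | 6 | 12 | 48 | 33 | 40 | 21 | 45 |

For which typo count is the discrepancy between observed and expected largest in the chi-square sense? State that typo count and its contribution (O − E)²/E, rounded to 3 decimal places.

7+, 0.923

χ² = (36−41)²/41 + (6−8)²/8 + (12−11)²/11 + (48−43)²/43 + (33−38)²/38 + (40−37)²/37 + (21−24)²/24 + (45−39)²/39
   = 0.6098 + 0.5000 + 0.0909 + 0.5814 + 0.6579 + 0.2432 + 0.3750 + 0.9231
The largest term is for 7+: 0.923.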